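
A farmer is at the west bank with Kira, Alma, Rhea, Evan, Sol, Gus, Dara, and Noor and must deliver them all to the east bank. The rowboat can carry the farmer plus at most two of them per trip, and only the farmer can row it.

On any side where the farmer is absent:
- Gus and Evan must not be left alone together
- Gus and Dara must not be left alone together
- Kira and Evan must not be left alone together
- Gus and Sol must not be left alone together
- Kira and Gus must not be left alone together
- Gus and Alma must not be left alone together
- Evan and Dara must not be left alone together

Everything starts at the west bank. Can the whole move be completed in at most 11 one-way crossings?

Counting alone: the farmer can take at most 2 across per trip to the east bank, so moving all 8 needs at least 4 loaded trips out, with a return between consecutive ones — at least 7 crossings.
The safety rule pushes this higher. Following every safe sequence of crossings, the most of the 8 that can be at the east bank as the rowboat arrives there on crossings 7, 9, 11 is 5, 6, 7 respectively — never all 8.
So the move cannot be finished within 11 crossings. (The shortest complete plan takes 13:)
1. Farmer goes to the east bank with Evan and Gus.  [the west bank: Alma, Dara, Kira, Noor, Rhea, Sol | the east bank: Evan, Gus]
2. Farmer goes back to the west bank with Evan.  [the west bank: Alma, Dara, Evan, Kira, Noor, Rhea, Sol | the east bank: Gus]
3. Farmer goes to the east bank with Dara and Kira.  [the west bank: Alma, Evan, Noor, Rhea, Sol | the east bank: Dara, Gus, Kira]
4. Farmer goes back to the west bank with Gus.  [the west bank: Alma, Evan, Gus, Noor, Rhea, Sol | the east bank: Dara, Kira]
5. Farmer goes to the east bank with Alma and Gus.  [the west bank: Evan, Noor, Rhea, Sol | the east bank: Alma, Dara, Gus, Kira]
6. Farmer goes back to the west bank with Gus.  [the west bank: Evan, Gus, Noor, Rhea, Sol | the east bank: Alma, Dara, Kira]
7. Farmer goes to the east bank with Gus and Rhea.  [the west bank: Evan, Noor, Sol | the east bank: Alma, Dara, Gus, Kira, Rhea]
8. Farmer goes back to the west bank with Gus.  [the west bank: Evan, Gus, Noor, Sol | the east bank: Alma, Dara, Kira, Rhea]
9. Farmer goes to the east bank with Evan and Sol.  [the west bank: Gus, Noor | the east bank: Alma, Dara, Evan, Kira, Rhea, Sol]
10. Farmer goes back to the west bank with Evan.  [the west bank: Evan, Gus, Noor | the east bank: Alma, Dara, Kira, Rhea, Sol]
11. Farmer goes to the east bank with Evan and Noor.  [the west bank: Gus | the east bank: Alma, Dara, Evan, Kira, Noor, Rhea, Sol]
12. Farmer goes back to the west bank with Evan.  [the west bank: Evan, Gus | the east bank: Alma, Dara, Kira, Noor, Rhea, Sol]
13. Farmer goes to the east bank with Evan and Gus.  [the west bank: — | the east bank: Alma, Dara, Evan, Gus, Kira, Noor, Rhea, Sol]

No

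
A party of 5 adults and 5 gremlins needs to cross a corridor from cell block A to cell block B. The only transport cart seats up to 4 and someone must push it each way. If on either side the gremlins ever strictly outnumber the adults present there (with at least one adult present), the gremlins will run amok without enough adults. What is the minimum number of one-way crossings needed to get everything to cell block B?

7

Counting alone: each trip to cell block B takes at most 4 across and each return brings at least 1 back, so after t trips out (and t−1 returns) at most 4t − (t−1) of the 10 are across; that first reaches 10 at t = 3, so at least 5 crossings are needed.
The safety rule pushes this higher. Following every safe sequence of crossings, the most of the 10 that can be at cell block B as the transport cart arrives there on crossing 5 is 9 — never all 10.
So no plan with fewer than 7 crossings exists, and this one achieves 7:
1. 2 gremlins → cell block B.  (cell block A: 5A 3G; cell block B: 0A 2G)
2. 1 gremlin ← cell block A.  (cell block A: 5A 4G; cell block B: 0A 1G)
3. 4 gremlins → cell block B.  (cell block A: 5A 0G; cell block B: 0A 5G)
4. 1 gremlin ← cell block A.  (cell block A: 5A 1G; cell block B: 0A 4G)
5. 4 adults → cell block B.  (cell block A: 1A 1G; cell block B: 4A 4G)
6. 1 adult and 1 gremlin ← cell block A.  (cell block A: 2A 2G; cell block B: 3A 3G)
7. 2 adults and 2 gremlins → cell block B.  (cell block A: 0A 0G; cell block B: 5A 5G)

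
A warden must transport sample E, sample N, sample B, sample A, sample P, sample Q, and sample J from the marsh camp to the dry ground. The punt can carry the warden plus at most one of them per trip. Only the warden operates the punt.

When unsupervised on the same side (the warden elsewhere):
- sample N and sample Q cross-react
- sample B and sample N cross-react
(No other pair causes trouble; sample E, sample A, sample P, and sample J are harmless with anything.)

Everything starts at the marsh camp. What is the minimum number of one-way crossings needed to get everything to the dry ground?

Counting alone: the warden can take at most 1 across per trip to the dry ground, so moving all 7 needs at least 7 loaded trips out, with a return between consecutive ones — at least 13 crossings.
The safety rule pushes this higher. Following every safe sequence of crossings, the most of the 7 that can be at the dry ground as the punt arrives there on crossing 13 is 6 — never all 7.
So no plan with fewer than 15 crossings exists, and this one achieves 15:
1. Warden goes to the dry ground with sample N.
2. Warden goes back to the marsh camp alone.
3. Warden goes to the dry ground with sample E.
4. Warden goes back to the marsh camp alone.
5. Warden goes to the dry ground with sample B.
6. Warden goes back to the marsh camp with sample N.
7. Warden goes to the dry ground with sample Q.
8. Warden goes back to the marsh camp alone.
9. Warden goes to the dry ground with sample A.
10. Warden goes back to the marsh camp alone.
11. Warden goes to the dry ground with sample P.
12. Warden goes back to the marsh camp alone.
13. Warden goes to the dry ground with sample J.
14. Warden goes back to the marsh camp alone.
15. Warden goes to the dry ground with sample N.

15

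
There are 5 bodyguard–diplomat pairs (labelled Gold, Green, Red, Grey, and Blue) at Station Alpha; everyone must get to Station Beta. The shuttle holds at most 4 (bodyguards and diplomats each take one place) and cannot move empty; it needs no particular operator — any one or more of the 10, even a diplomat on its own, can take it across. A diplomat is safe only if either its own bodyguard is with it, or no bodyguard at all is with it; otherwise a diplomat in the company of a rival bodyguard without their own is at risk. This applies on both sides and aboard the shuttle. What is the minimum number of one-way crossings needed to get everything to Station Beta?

Counting alone: each trip to Station Beta takes at most 4 across and each return brings at least 1 back, so after t trips out (and t−1 returns) at most 4t − (t−1) of the 10 are across; that first reaches 10 at t = 3, so at least 5 crossings are needed.
The safety rule pushes this higher. Following every safe sequence of crossings, the most of the 10 that can be at Station Beta as the shuttle arrives there on crossing 5 is 9 — never all 10.
So no plan with fewer than 7 crossings exists, and this one achieves 7:
1. bodyguard Gold and diplomat Gold cross → Station Beta.
2. bodyguard Gold crosses ← Station Alpha.
3. diplomat Blue, diplomat Green, diplomat Grey, and diplomat Red cross → Station Beta.
4. diplomat Gold crosses ← Station Alpha.
5. bodyguard Blue, bodyguard Green, bodyguard Grey, and bodyguard Red cross → Station Beta.
6. bodyguard Green and diplomat Green cross ← Station Alpha.
7. bodyguard Gold, bodyguard Green, diplomat Gold, and diplomat Green cross → Station Beta.

7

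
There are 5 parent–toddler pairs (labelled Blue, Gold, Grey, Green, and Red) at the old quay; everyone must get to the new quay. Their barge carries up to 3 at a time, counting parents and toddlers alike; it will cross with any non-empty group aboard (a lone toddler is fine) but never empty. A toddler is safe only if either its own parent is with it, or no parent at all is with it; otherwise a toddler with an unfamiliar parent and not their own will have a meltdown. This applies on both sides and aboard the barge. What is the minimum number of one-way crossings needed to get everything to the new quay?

Counting alone: each trip to the new quay takes at most 3 across and each return brings at least 1 back, so after t trips out (and t−1 returns) at most 3t − (t−1) of the 10 are across; that first reaches 10 at t = 5, so at least 9 crossings are needed.
The safety rule pushes this higher. Following every safe sequence of crossings, the most of the 10 that can be at the new quay as the barge arrives there on crossing 9 is 9 — never all 10.
So no plan with fewer than 11 crossings exists, and this one achieves 11:
1. parent Blue and toddler Blue cross → the new quay.
2. parent Blue crosses ← the old quay.
3. toddler Gold, toddler Green, and toddler Grey cross → the new quay.
4. toddler Blue crosses ← the old quay.
5. parent Gold, parent Green, and parent Grey cross → the new quay.
6. parent Gold and toddler Gold cross ← the old quay.
7. parent Blue, parent Gold, and parent Red cross → the new quay.
8. toddler Grey crosses ← the old quay.
9. toddler Blue and toddler Gold cross → the new quay.
10. toddler Blue crosses ← the old quay.
11. toddler Blue, toddler Grey, and toddler Red cross → the new quay.

11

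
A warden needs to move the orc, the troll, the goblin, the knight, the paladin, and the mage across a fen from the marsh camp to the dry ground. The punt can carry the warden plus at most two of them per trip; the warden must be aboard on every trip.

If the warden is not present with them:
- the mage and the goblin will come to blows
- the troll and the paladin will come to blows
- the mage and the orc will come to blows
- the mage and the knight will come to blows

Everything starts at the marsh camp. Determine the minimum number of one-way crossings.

Counting alone: the warden can take at most 2 across per trip to the dry ground, so moving all 6 needs at least 3 loaded trips out, with a return between consecutive ones — at least 5 crossings.
The safety rule pushes this higher. Following every safe sequence of crossings, the most of the 6 that can be at the dry ground as the punt arrives there on crossing 5 is 5 — never all 6.
So no plan with fewer than 7 crossings exists, and this one achieves 7:
1. Warden goes to the dry ground with the mage and the troll.
2. Warden goes back to the marsh camp alone.
3. Warden goes to the dry ground with the orc.
4. Warden goes back to the marsh camp with the mage.
5. Warden goes to the dry ground with the goblin and the knight.
6. Warden goes back to the marsh camp alone.
7. Warden goes to the dry ground with the mage and the paladin.

7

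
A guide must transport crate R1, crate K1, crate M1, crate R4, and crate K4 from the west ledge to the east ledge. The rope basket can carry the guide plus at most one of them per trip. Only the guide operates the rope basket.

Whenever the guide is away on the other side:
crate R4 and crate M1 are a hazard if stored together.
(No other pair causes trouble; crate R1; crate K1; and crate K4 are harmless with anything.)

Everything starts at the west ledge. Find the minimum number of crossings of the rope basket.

Counting alone: the guide can take at most 1 across per trip to the east ledge, so moving all 5 needs at least 5 loaded trips out, with a return between consecutive ones — at least 9 crossings.
The plan below uses exactly 9 crossings, so it is optimal:
1. Guide goes to the east ledge with crate M1.
2. Guide goes back to the west ledge alone.
3. Guide goes to the east ledge with crate R1.
4. Guide goes back to the west ledge alone.
5. Guide goes to the east ledge with crate K1.
6. Guide goes back to the west ledge alone.
7. Guide goes to the east ledge with crate K4.
8. Guide goes back to the west ledge alone.
9. Guide goes to the east ledge with crate R4.

9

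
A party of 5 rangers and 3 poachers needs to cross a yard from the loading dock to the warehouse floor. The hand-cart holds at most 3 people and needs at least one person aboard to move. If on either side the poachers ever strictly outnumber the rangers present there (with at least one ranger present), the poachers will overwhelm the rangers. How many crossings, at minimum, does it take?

7

Counting alone: each trip to the warehouse floor takes at most 3 across and each return brings at least 1 back, so after t trips out (and t−1 returns) at most 3t − (t−1) of the 8 are across; that first reaches 8 at t = 4, so at least 7 crossings are needed.
The plan below uses exactly 7 crossings, so it is optimal:
1. 2 poachers → the warehouse floor.  (the loading dock: 5R 1P; the warehouse floor: 0R 2P)
2. 1 poacher ← the loading dock.  (the loading dock: 5R 2P; the warehouse floor: 0R 1P)
3. 2 rangers and 1 poacher → the warehouse floor.  (the loading dock: 3R 1P; the warehouse floor: 2R 2P)
4. 1 poacher ← the loading dock.  (the loading dock: 3R 2P; the warehouse floor: 2R 1P)
5. 1 ranger and 2 poachers → the warehouse floor.  (the loading dock: 2R 0P; the warehouse floor: 3R 3P)
6. 1 poacher ← the loading dock.  (the loading dock: 2R 1P; the warehouse floor: 3R 2P)
7. 2 rangers and 1 poacher → the warehouse floor.  (the loading dock: 0R 0P; the warehouse floor: 5R 3P)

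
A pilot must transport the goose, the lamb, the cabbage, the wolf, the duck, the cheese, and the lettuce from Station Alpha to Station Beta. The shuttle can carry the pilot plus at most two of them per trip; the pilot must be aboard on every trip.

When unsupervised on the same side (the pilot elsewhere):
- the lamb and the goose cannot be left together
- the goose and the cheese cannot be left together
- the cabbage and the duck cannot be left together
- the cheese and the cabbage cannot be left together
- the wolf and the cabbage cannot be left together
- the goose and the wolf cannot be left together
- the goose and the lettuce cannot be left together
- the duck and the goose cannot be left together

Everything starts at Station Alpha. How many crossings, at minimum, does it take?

9

Counting alone: the pilot can take at most 2 across per trip to Station Beta, so moving all 7 needs at least 4 loaded trips out, with a return between consecutive ones — at least 7 crossings.
The safety rule pushes this higher. Following every safe sequence of crossings, the most of the 7 that can be at Station Beta as the shuttle arrives there on crossing 7 is 5 — never all 7.
So no plan with fewer than 9 crossings exists, and this one achieves 9:
1. Pilot goes to Station Beta with the cabbage and the goose.  [Station Alpha: the cheese, the duck, the lamb, the lettuce, the wolf | Station Beta: the cabbage, the goose]
2. Pilot goes back to Station Alpha alone.  [Station Alpha: the cheese, the duck, the lamb, the lettuce, the wolf | Station Beta: the cabbage, the goose]
3. Pilot goes to Station Beta with the lamb and the lettuce.  [Station Alpha: the cheese, the duck, the wolf | Station Beta: the cabbage, the goose, the lamb, the lettuce]
4. Pilot goes back to Station Alpha with the goose.  [Station Alpha: the cheese, the duck, the goose, the wolf | Station Beta: the cabbage, the lamb, the lettuce]
5. Pilot goes to Station Beta with the goose and the wolf.  [Station Alpha: the cheese, the duck | Station Beta: the cabbage, the goose, the lamb, the lettuce, the wolf]
6. Pilot goes back to Station Alpha with the cabbage and the goose.  [Station Alpha: the cabbage, the cheese, the duck, the goose | Station Beta: the lamb, the lettuce, the wolf]
7. Pilot goes to Station Beta with the cheese and the duck.  [Station Alpha: the cabbage, the goose | Station Beta: the cheese, the duck, the lamb, the lettuce, the wolf]
8. Pilot goes back to Station Alpha alone.  [Station Alpha: the cabbage, the goose | Station Beta: the cheese, the duck, the lamb, the lettuce, the wolf]
9. Pilot goes to Station Beta with the cabbage and the goose.  [Station Alpha: — | Station Beta: the cabbage, the cheese, the duck, the goose, the lamb, the lettuce, the wolf]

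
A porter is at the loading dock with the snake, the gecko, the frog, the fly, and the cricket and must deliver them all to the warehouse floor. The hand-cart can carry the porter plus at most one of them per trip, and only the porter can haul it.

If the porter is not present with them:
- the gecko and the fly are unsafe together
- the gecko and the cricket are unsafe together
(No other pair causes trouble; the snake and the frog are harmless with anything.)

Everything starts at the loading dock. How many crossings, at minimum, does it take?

11

Counting alone: the porter can take at most 1 across per trip to the warehouse floor, so moving all 5 needs at least 5 loaded trips out, with a return between consecutive ones — at least 9 crossings.
The safety rule pushes this higher. Following every safe sequence of crossings, the most of the 5 that can be at the warehouse floor as the hand-cart arrives there on crossing 9 is 4 — never all 5.
So no plan with fewer than 11 crossings exists, and this one achieves 11:
1. Porter goes to the warehouse floor with the gecko.
2. Porter goes back to the loading dock alone.
3. Porter goes to the warehouse floor with the snake.
4. Porter goes back to the loading dock alone.
5. Porter goes to the warehouse floor with the frog.
6. Porter goes back to the loading dock alone.
7. Porter goes to the warehouse floor with the fly.
8. Porter goes back to the loading dock with the gecko.
9. Porter goes to the warehouse floor with the cricket.
10. Porter goes back to the loading dock alone.
11. Porter goes to the warehouse floor with the gecko.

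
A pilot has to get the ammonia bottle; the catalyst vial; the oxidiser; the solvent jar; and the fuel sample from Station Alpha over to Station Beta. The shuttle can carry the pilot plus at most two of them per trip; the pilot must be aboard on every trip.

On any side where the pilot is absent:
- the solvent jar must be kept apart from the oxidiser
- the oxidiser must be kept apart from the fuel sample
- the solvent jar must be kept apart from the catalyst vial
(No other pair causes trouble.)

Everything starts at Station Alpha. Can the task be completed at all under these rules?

1. Pilot goes to Station Beta with the catalyst vial and the oxidiser.
2. Pilot goes back to Station Alpha alone.
3. Pilot goes to Station Beta with the ammonia bottle.
4. Pilot goes back to Station Alpha alone.
5. Pilot goes to Station Beta with the fuel sample and the solvent jar.

Yes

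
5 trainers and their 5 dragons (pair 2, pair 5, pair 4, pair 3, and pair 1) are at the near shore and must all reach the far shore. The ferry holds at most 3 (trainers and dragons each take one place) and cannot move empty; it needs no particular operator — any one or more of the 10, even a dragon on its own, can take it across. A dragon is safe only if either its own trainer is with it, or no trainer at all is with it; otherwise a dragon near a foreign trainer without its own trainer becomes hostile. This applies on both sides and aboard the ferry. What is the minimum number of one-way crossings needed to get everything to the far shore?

11

Counting alone: each trip to the far shore takes at most 3 across and each return brings at least 1 back, so after t trips out (and t−1 returns) at most 3t − (t−1) of the 10 are across; that first reaches 10 at t = 5, so at least 9 crossings are needed.
The safety rule pushes this higher. Following every safe sequence of crossings, the most of the 10 that can be at the far shore as the ferry arrives there on crossing 9 is 9 — never all 10.
So no plan with fewer than 11 crossings exists, and this one achieves 11:
1. dragon 2 and trainer 2 cross → the far shore.
2. trainer 2 crosses ← the near shore.
3. dragon 3, dragon 4, and dragon 5 cross → the far shore.
4. dragon 2 crosses ← the near shore.
5. trainer 3, trainer 4, and trainer 5 cross → the far shore.
6. dragon 5 and trainer 5 cross ← the near shore.
7. trainer 1, trainer 2, and trainer 5 cross → the far shore.
8. dragon 4 crosses ← the near shore.
9. dragon 2 and dragon 5 cross → the far shore.
10. dragon 2 crosses ← the near shore.
11. dragon 1, dragon 2, and dragon 4 cross → the far shore.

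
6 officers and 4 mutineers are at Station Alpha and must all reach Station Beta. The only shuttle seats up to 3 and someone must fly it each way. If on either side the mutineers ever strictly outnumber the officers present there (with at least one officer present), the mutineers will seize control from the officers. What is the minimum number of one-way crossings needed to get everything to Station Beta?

9

Counting alone: each trip to Station Beta takes at most 3 across and each return brings at least 1 back, so after t trips out (and t−1 returns) at most 3t − (t−1) of the 10 are across; that first reaches 10 at t = 5, so at least 9 crossings are needed.
The plan below uses exactly 9 crossings, so it is optimal:
1. 2 mutineers → Station Beta.  (Station Alpha: 6O 2M; Station Beta: 0O 2M)
2. 1 mutineer ← Station Alpha.  (Station Alpha: 6O 3M; Station Beta: 0O 1M)
3. 3 mutineers → Station Beta.  (Station Alpha: 6O 0M; Station Beta: 0O 4M)
4. 1 mutineer ← Station Alpha.  (Station Alpha: 6O 1M; Station Beta: 0O 3M)
5. 3 officers → Station Beta.  (Station Alpha: 3O 1M; Station Beta: 3O 3M)
6. 1 mutineer ← Station Alpha.  (Station Alpha: 3O 2M; Station Beta: 3O 2M)
7. 1 officer and 2 mutineers → Station Beta.  (Station Alpha: 2O 0M; Station Beta: 4O 4M)
8. 1 mutineer ← Station Alpha.  (Station Alpha: 2O 1M; Station Beta: 4O 3M)
9. 2 officers and 1 mutineer → Station Beta.  (Station Alpha: 0O 0M; Station Beta: 6O 4M)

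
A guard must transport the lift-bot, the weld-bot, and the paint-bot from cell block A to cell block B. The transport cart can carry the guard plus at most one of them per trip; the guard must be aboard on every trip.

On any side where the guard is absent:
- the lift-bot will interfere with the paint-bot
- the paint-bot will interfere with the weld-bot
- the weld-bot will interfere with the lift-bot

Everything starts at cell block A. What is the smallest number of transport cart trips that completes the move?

Whatever the first load, the items left behind include a forbidden pair without the guard. No opening move is safe, so no plan exists.

impossible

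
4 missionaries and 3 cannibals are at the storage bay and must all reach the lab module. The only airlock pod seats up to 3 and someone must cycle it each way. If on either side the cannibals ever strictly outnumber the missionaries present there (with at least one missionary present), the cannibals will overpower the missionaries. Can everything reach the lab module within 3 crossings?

Counting alone: each trip to the lab module takes at most 3 across and each return brings at least 1 back, so after t trips out (and t−1 returns) at most 3t − (t−1) of the 7 are across; that first reaches 7 at t = 3, so at least 5 crossings are needed.
Since 3 < 5, 3 crossings cannot be enough. (The shortest complete plan in fact takes 5:)
1. 3 cannibals → the lab module.  (the storage bay: 4M 0C; the lab module: 0M 3C)
2. 1 cannibal ← the storage bay.  (the storage bay: 4M 1C; the lab module: 0M 2C)
3. 3 missionaries → the lab module.  (the storage bay: 1M 1C; the lab module: 3M 2C)
4. 1 missionary ← the storage bay.  (the storage bay: 2M 1C; the lab module: 2M 2C)
5. 2 missionaries and 1 cannibal → the lab module.  (the storage bay: 0M 0C; the lab module: 4M 3C)

No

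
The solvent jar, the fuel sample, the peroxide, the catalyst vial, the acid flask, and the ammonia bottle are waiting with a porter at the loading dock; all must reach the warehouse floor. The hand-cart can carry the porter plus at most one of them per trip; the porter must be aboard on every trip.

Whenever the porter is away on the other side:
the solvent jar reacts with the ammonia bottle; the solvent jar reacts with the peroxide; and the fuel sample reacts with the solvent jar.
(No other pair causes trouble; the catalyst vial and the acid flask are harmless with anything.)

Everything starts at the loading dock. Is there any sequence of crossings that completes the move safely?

Following every safe sequence of crossings from the start, the most of the 6 that can be at the warehouse floor as the hand-cart arrives there on crossings 1, 3, 5, 7 is 1, 2, 3, 4 respectively; the best ever achieved is 4 of 6.
From crossing 9 on, no configuration arises that was not already reachable earlier: only 36 distinct safe configurations (who is on which side, and where the hand-cart is) can ever be reached, none of them has everyone across, and every continuation just revisits them. So no valid plan exists.

No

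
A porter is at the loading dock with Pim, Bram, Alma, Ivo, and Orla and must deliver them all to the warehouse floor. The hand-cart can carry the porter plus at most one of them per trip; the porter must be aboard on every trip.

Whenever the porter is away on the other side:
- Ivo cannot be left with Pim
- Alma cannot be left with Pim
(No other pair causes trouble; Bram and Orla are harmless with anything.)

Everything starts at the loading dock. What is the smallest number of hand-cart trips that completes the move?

11

Counting alone: the porter can take at most 1 across per trip to the warehouse floor, so moving all 5 needs at least 5 loaded trips out, with a return between consecutive ones — at least 9 crossings.
The safety rule pushes this higher. Following every safe sequence of crossings, the most of the 5 that can be at the warehouse floor as the hand-cart arrives there on crossing 9 is 4 — never all 5.
So no plan with fewer than 11 crossings exists, and this one achieves 11:
1. Porter goes to the warehouse floor with Pim.  [the loading dock: Alma, Bram, Ivo, Orla | the warehouse floor: Pim]
2. Porter goes back to the loading dock alone.  [the loading dock: Alma, Bram, Ivo, Orla | the warehouse floor: Pim]
3. Porter goes to the warehouse floor with Bram.  [the loading dock: Alma, Ivo, Orla | the warehouse floor: Bram, Pim]
4. Porter goes back to the loading dock alone.  [the loading dock: Alma, Ivo, Orla | the warehouse floor: Bram, Pim]
5. Porter goes to the warehouse floor with Alma.  [the loading dock: Ivo, Orla | the warehouse floor: Alma, Bram, Pim]
6. Porter goes back to the loading dock with Pim.  [the loading dock: Ivo, Orla, Pim | the warehouse floor: Alma, Bram]
7. Porter goes to the warehouse floor with Ivo.  [the loading dock: Orla, Pim | the warehouse floor: Alma, Bram, Ivo]
8. Porter goes back to the loading dock alone.  [the loading dock: Orla, Pim | the warehouse floor: Alma, Bram, Ivo]
9. Porter goes to the warehouse floor with Orla.  [the loading dock: Pim | the warehouse floor: Alma, Bram, Ivo, Orla]
10. Porter goes back to the loading dock alone.  [the loading dock: Pim | the warehouse floor: Alma, Bram, Ivo, Orla]
11. Porter goes to the warehouse floor with Pim.  [the loading dock: — | the warehouse floor: Alma, Bram, Ivo, Orla, Pim]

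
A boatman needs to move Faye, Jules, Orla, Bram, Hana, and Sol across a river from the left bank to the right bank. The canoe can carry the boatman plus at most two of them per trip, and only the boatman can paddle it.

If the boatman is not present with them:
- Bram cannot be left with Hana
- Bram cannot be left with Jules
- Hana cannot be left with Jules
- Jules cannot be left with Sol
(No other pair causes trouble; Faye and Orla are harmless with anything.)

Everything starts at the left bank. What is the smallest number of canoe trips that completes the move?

Counting alone: the boatman can take at most 2 across per trip to the right bank, so moving all 6 needs at least 3 loaded trips out, with a return between consecutive ones — at least 5 crossings.
The safety rule pushes this higher. Following every safe sequence of crossings, the most of the 6 that can be at the right bank as the canoe arrives there on crossings 5, 7 is 4, 5 respectively — never all 6.
So no plan with fewer than 9 crossings exists, and this one achieves 9:
1. Boatman goes to the right bank with Bram and Jules.
2. Boatman goes back to the left bank with Jules.
3. Boatman goes to the right bank with Faye and Jules.
4. Boatman goes back to the left bank with Jules.
5. Boatman goes to the right bank with Jules and Orla.
6. Boatman goes back to the left bank with Jules.
7. Boatman goes to the right bank with Jules and Sol.
8. Boatman goes back to the left bank with Jules.
9. Boatman goes to the right bank with Hana and Jules.

9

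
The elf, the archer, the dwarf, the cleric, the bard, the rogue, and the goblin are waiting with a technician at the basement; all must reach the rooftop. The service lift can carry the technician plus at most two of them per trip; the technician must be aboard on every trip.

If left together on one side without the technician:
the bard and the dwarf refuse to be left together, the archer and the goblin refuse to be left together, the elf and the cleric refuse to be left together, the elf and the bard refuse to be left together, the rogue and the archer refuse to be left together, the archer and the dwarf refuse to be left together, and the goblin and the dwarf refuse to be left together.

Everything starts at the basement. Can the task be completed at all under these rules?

Whatever the first load, the items left behind include a forbidden pair without the technician. No opening move is safe, so no plan exists.

No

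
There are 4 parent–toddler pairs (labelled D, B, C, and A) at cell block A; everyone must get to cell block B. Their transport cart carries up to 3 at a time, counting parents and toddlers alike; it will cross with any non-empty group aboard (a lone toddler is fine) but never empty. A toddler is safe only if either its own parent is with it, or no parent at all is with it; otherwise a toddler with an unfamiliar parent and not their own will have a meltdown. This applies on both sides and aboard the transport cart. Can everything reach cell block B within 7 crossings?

Counting alone: each trip to cell block B takes at most 3 across and each return brings at least 1 back, so after t trips out (and t−1 returns) at most 3t − (t−1) of the 8 are across; that first reaches 8 at t = 4, so at least 7 crossings are needed.
The safety rule pushes this higher. Following every safe sequence of crossings, the most of the 8 that can be at cell block B as the transport cart arrives there on crossing 7 is 7 — never all 8.
So the move cannot be finished within 7 crossings. (The shortest complete plan takes 9:)
1. parent D and toddler D cross → cell block B.
2. parent D crosses ← cell block A.
3. parent B, parent D, and toddler B cross → cell block B.
4. parent D and toddler D cross ← cell block A.
5. parent A, parent C, and parent D cross → cell block B.
6. toddler B crosses ← cell block A.
7. toddler B and toddler D cross → cell block B.
8. toddler D crosses ← cell block A.
9. toddler A, toddler C, and toddler D cross → cell block B.

No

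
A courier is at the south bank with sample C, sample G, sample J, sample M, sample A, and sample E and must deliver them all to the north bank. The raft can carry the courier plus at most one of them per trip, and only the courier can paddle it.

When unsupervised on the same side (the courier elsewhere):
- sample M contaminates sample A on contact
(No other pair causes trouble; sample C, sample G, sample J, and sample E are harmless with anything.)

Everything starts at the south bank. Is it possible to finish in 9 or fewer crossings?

No

Counting alone: the courier can take at most 1 across per trip to the north bank, so moving all 6 needs at least 6 loaded trips out, with a return between consecutive ones — at least 11 crossings.
Since 9 < 11, 9 crossings cannot be enough. (The shortest complete plan in fact takes 11:)
1. Courier goes to the north bank with sample M.  [the south bank: sample A, sample C, sample E, sample G, sample J | the north bank: sample M]
2. Courier goes back to the south bank alone.  [the south bank: sample A, sample C, sample E, sample G, sample J | the north bank: sample M]
3. Courier goes to the north bank with sample C.  [the south bank: sample A, sample E, sample G, sample J | the north bank: sample C, sample M]
4. Courier goes back to the south bank alone.  [the south bank: sample A, sample E, sample G, sample J | the north bank: sample C, sample M]
5. Courier goes to the north bank with sample G.  [the south bank: sample A, sample E, sample J | the north bank: sample C, sample G, sample M]
6. Courier goes back to the south bank alone.  [the south bank: sample A, sample E, sample J | the north bank: sample C, sample G, sample M]
7. Courier goes to the north bank with sample J.  [the south bank: sample A, sample E | the north bank: sample C, sample G, sample J, sample M]
8. Courier goes back to the south bank alone.  [the south bank: sample A, sample E | the north bank: sample C, sample G, sample J, sample M]
9. Courier goes to the north bank with sample E.  [the south bank: sample A | the north bank: sample C, sample E, sample G, sample J, sample M]
10. Courier goes back to the south bank alone.  [the south bank: sample A | the north bank: sample C, sample E, sample G, sample J, sample M]
11. Courier goes to the north bank with sample A.  [the south bank: — | the north bank: sample A, sample C, sample E, sample G, sample J, sample M]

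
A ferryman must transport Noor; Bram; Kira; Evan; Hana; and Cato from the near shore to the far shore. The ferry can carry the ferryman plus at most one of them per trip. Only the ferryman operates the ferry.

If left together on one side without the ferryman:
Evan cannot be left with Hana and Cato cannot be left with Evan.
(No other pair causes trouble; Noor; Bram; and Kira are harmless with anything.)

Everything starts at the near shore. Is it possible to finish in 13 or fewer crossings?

Yes — this plan uses 13 crossings (≤ 13):
1. Ferryman goes to the far shore with Evan.
2. Ferryman goes back to the near shore alone.
3. Ferryman goes to the far shore with Noor.
4. Ferryman goes back to the near shore alone.
5. Ferryman goes to the far shore with Bram.
6. Ferryman goes back to the near shore alone.
7. Ferryman goes to the far shore with Kira.
8. Ferryman goes back to the near shore alone.
9. Ferryman goes to the far shore with Hana.
10. Ferryman goes back to the near shore with Evan.
11. Ferryman goes to the far shore with Cato.
12. Ferryman goes back to the near shore alone.
13. Ferryman goes to the far shore with Evan.

Yes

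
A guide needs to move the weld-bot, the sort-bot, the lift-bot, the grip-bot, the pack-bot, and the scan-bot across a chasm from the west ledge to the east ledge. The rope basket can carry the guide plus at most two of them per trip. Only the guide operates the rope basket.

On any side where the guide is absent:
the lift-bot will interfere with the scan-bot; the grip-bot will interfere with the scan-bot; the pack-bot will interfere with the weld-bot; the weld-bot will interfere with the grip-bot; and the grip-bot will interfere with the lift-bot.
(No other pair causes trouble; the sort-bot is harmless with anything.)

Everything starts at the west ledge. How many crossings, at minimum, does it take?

impossible

Whatever the first load, the items left behind include a forbidden pair without the guide. No opening move is safe, so no plan exists.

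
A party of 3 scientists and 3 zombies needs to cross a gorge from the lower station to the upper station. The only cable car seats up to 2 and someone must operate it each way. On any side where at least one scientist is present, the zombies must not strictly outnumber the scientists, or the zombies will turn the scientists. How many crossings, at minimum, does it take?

11

Counting alone: each trip to the upper station takes at most 2 across and each return brings at least 1 back, so after t trips out (and t−1 returns) at most 2t − (t−1) of the 6 are across; that first reaches 6 at t = 5, so at least 9 crossings are needed.
The safety rule pushes this higher. Following every safe sequence of crossings, the most of the 6 that can be at the upper station as the cable car arrives there on crossing 9 is 5 — never all 6.
So no plan with fewer than 11 crossings exists, and this one achieves 11:
1. 2 zombies → the upper station.  (the lower station: 3S 1Z; the upper station: 0S 2Z)
2. 1 zombie ← the lower station.  (the lower station: 3S 2Z; the upper station: 0S 1Z)
3. 2 zombies → the upper station.  (the lower station: 3S 0Z; the upper station: 0S 3Z)
4. 1 zombie ← the lower station.  (the lower station: 3S 1Z; the upper station: 0S 2Z)
5. 2 scientists → the upper station.  (the lower station: 1S 1Z; the upper station: 2S 2Z)
6. 1 scientist and 1 zombie ← the lower station.  (the lower station: 2S 2Z; the upper station: 1S 1Z)
7. 2 scientists → the upper station.  (the lower station: 0S 2Z; the upper station: 3S 1Z)
8. 1 zombie ← the lower station.  (the lower station: 0S 3Z; the upper station: 3S 0Z)
9. 2 zombies → the upper station.  (the lower station: 0S 1Z; the upper station: 3S 2Z)
10. 1 zombie ← the lower station.  (the lower station: 0S 2Z; the upper station: 3S 1Z)
11. 2 zombies → the upper station.  (the lower station: 0S 0Z; the upper station: 3S 3Z)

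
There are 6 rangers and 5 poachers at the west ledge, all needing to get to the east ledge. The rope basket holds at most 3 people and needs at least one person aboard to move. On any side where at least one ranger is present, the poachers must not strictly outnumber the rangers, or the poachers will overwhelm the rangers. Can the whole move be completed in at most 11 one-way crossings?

Yes

Yes — this plan uses 9 crossings (≤ 11):
1. 3 poachers → the east ledge.  (the west ledge: 6R 2P; the east ledge: 0R 3P)
2. 1 poacher ← the west ledge.  (the west ledge: 6R 3P; the east ledge: 0R 2P)
3. 3 rangers → the east ledge.  (the west ledge: 3R 3P; the east ledge: 3R 2P)
4. 1 ranger ← the west ledge.  (the west ledge: 4R 3P; the east ledge: 2R 2P)
5. 2 rangers and 1 poacher → the east ledge.  (the west ledge: 2R 2P; the east ledge: 4R 3P)
6. 1 ranger ← the west ledge.  (the west ledge: 3R 2P; the east ledge: 3R 3P)
7. 2 rangers and 1 poacher → the east ledge.  (the west ledge: 1R 1P; the east ledge: 5R 4P)
8. 1 ranger ← the west ledge.  (the west ledge: 2R 1P; the east ledge: 4R 4P)
9. 2 rangers and 1 poacher → the east ledge.  (the west ledge: 0R 0P; the east ledge: 6R 5P)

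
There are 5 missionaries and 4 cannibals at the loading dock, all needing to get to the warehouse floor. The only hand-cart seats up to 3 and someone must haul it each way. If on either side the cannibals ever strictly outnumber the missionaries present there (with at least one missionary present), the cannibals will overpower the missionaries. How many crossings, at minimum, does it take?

7

Counting alone: each trip to the warehouse floor takes at most 3 across and each return brings at least 1 back, so after t trips out (and t−1 returns) at most 3t − (t−1) of the 9 are across; that first reaches 9 at t = 4, so at least 7 crossings are needed.
The plan below uses exactly 7 crossings, so it is optimal:
1. 3 cannibals → the warehouse floor.  (the loading dock: 5M 1C; the warehouse floor: 0M 3C)
2. 1 cannibal ← the loading dock.  (the loading dock: 5M 2C; the warehouse floor: 0M 2C)
3. 3 missionaries → the warehouse floor.  (the loading dock: 2M 2C; the warehouse floor: 3M 2C)
4. 1 missionary ← the loading dock.  (the loading dock: 3M 2C; the warehouse floor: 2M 2C)
5. 2 missionaries and 1 cannibal → the warehouse floor.  (the loading dock: 1M 1C; the warehouse floor: 4M 3C)
6. 1 missionary ← the loading dock.  (the loading dock: 2M 1C; the warehouse floor: 3M 3C)
7. 2 missionaries and 1 cannibal → the warehouse floor.  (the loading dock: 0M 0C; the warehouse floor: 5M 4C)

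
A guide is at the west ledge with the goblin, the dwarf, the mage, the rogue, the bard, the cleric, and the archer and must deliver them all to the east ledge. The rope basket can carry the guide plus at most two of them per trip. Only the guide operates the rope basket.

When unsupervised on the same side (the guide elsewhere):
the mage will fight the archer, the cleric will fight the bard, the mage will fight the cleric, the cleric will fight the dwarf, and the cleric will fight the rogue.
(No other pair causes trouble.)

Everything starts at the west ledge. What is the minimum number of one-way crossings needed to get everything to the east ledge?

Counting alone: the guide can take at most 2 across per trip to the east ledge, so moving all 7 needs at least 4 loaded trips out, with a return between consecutive ones — at least 7 crossings.
The safety rule pushes this higher. Following every safe sequence of crossings, the most of the 7 that can be at the east ledge as the rope basket arrives there on crossing 7 is 6 — never all 7.
So no plan with fewer than 9 crossings exists, and this one achieves 9:
1. Guide goes to the east ledge with the cleric and the mage.
2. Guide goes back to the west ledge with the mage.
3. Guide goes to the east ledge with the goblin and the mage.
4. Guide goes back to the west ledge with the mage.
5. Guide goes to the east ledge with the dwarf and the mage.
6. Guide goes back to the west ledge with the cleric.
7. Guide goes to the east ledge with the bard and the rogue.
8. Guide goes back to the west ledge alone.
9. Guide goes to the east ledge with the archer and the cleric.

9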